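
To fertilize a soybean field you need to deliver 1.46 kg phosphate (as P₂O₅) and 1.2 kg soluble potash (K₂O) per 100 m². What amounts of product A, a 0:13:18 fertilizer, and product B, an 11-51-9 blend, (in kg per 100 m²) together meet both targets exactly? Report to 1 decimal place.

6.0 kg product A, 1.3 kg product B

With a, b = kg per 100 m² of product A and product B:
P₂O₅: 0.13·a + 0.51·b = 1.46
K₂O: 0.18·a + 0.09·b = 1.2
From row1: a = (1.46 − 0.51·b) / 0.13.
Into row2: 0.18·(1.46 − 0.51·b)/0.13 + 0.09·b = 1.2 → b = 1.33333, a = 6.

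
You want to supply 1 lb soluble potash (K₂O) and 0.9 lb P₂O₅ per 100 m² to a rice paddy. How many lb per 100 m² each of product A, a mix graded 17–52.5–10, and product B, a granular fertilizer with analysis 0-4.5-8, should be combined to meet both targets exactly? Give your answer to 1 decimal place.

0.7 lb product A, 11.6 lb product B

With a, b = lb per 100 m² of product A and product B:
K₂O: 0.1·a + 0.08·b = 1
P₂O₅: 0.525·a + 0.045·b = 0.9
Eliminate a: (row1) − 0.1/0.525·(row2) → 0.0714286·b = 0.828571, so b = 11.6.
Back-substitute: a = (1 − 0.08·11.6) / 0.1 = 0.72.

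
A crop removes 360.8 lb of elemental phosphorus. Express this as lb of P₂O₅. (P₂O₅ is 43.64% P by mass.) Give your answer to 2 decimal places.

826.76 lb P₂O₅

P₂O₅ = 360.8 / 0.4364 = 826.764 lb.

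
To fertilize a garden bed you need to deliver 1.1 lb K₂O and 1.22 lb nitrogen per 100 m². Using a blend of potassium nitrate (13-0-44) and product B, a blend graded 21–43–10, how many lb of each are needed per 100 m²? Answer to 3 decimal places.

Let a = lb of potassium nitrate, b = lb of product B (per 100 m²).
K₂O: 0.44·a + 0.1·b = 1.1
N: 0.13·a + 0.21·b = 1.22
Eliminate b: (row1) − 0.1/0.21·(row2) → 0.378095·a = 0.519048, so a = 1.3728.
Then b = (1.22 − 0.13·1.3728) / 0.21 = 4.9597.

1.373 lb potassium nitrate, 4.960 lb product B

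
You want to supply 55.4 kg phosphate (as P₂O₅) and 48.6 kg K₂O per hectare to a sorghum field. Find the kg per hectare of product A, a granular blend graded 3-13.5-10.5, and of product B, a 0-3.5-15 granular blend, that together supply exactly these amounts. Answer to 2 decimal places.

Per-hectare balance (a = product A, b = product B):
P₂O₅: 0.135·a + 0.035·b = 55.4
K₂O: 0.105·a + 0.15·b = 48.6
Eliminate a: (row1) − 0.135/0.105·(row2) → -0.157857·b = -7.08571, so b = 44.8869.
Back-substitute: a = (55.4 − 0.035·44.8869) / 0.135 = 398.733.

398.73 kg product A, 44.89 kg product B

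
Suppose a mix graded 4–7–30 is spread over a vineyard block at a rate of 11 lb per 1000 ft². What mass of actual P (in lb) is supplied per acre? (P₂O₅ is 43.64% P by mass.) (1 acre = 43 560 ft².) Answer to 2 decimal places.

14.64 lb P per acre

P₂O₅ per 1000 ft² = 11 × 7% = 0.77 lb.
Elemental P = 0.77 × 0.4364 = 0.336028 lb per 1000 ft².
Convert to per acre: 0.336028 × 43.56 = 14.6374 lb.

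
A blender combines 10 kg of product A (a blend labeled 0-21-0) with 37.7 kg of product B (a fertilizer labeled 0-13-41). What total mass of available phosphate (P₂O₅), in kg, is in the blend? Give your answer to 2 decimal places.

7.00 kg P₂O₅

P₂O₅ mass = 21%×10 + 13%×37.7 = 7.001 kg.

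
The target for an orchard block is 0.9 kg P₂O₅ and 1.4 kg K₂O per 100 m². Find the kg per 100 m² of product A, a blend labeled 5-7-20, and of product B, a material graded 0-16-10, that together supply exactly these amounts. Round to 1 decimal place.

Per-100 m² balance (a = product A, b = product B):
P₂O₅: 0.07·a + 0.16·b = 0.9
K₂O: 0.2·a + 0.1·b = 1.4
Eliminate a: (row1) − 0.07/0.2·(row2) → 0.125·b = 0.41, so b = 3.28.
Back-substitute: a = (0.9 − 0.16·3.28) / 0.07 = 5.36.

5.4 kg product A, 3.3 kg product B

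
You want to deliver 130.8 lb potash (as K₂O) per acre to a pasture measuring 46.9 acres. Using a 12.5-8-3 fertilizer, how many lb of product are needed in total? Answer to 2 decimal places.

Product per acre = 130.8 / 3% = 4360 lb.
Total product = 4360 × 46.9 = 204484 lb.

204484.00 lb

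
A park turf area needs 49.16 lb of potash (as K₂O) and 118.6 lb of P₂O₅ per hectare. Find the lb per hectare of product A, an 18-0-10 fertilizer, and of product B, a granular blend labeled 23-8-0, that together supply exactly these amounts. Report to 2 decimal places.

With a, b = lb per hectare of product A and product B:
K₂O: 0.1·a + 0·b = 49.16
P₂O₅: 0·a + 0.08·b = 118.6
Solving simultaneously: a = 491.6, b = 1482.5.

491.60 lb product A, 1482.50 lb product B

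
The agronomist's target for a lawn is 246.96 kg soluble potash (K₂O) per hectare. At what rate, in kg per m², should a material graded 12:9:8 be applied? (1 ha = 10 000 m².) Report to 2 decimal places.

0.31 kg of product per sq m

Product per hectare = 246.96 / 8% = 3087 kg.
Convert to per m²: 3087 × 0.0001 = 0.3087 kg.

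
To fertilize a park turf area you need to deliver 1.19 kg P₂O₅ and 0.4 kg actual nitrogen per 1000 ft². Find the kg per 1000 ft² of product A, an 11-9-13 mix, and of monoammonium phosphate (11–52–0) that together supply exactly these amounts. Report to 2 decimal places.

1.63 kg product A, 2.01 kg monoammonium phosphate

Per-1000 ft² balance (a = product A, b = monoammonium phosphate):
P₂O₅: 0.09·a + 0.52·b = 1.19
N: 0.11·a + 0.11·b = 0.4
Eliminate b: (row1) − 0.52/0.11·(row2) → -0.43·a = -0.700909, so a = 1.63002.
Then b = (0.4 − 0.11·1.63002) / 0.11 = 2.00634.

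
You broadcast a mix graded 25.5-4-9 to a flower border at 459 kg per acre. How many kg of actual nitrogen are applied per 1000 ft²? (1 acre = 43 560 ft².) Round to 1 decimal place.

nitrogen per acre = 459 × 25.5% = 117.045 kg.
Convert to per 1000 ft²: 117.045 × 0.0229568 = 2.68698 kg.

2.7 kg N per thousand sq ft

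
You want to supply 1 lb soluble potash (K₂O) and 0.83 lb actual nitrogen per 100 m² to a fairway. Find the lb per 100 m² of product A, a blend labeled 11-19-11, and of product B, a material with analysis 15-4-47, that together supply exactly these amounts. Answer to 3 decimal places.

6.821 lb product A, 0.531 lb product B

Let a = lb of product A, b = lb of product B (per 100 m²).
K₂O: 0.11·a + 0.47·b = 1
N: 0.11·a + 0.15·b = 0.83
Solving simultaneously: a = 6.82102, b = 0.53125.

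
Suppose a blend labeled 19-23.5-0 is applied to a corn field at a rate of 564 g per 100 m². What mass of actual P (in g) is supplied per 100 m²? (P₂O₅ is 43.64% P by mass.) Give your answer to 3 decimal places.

P₂O₅ per 100 m² = 564 × 23.5% = 132.54 g.
Elemental P = 132.54 × 0.4364 = 57.84046 g per 100 m².

57.840 g P per hundred sq m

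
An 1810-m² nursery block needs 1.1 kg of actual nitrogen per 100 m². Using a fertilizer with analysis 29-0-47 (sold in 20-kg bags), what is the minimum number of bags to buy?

Product per 100 m² = 1.1 / 29% = 3.7931 kg.
Total product = 3.7931 × 1810 / 100 = 68.6552 kg.
Bags = ⌈68.6552 / 20⌉ = 4.

4 bags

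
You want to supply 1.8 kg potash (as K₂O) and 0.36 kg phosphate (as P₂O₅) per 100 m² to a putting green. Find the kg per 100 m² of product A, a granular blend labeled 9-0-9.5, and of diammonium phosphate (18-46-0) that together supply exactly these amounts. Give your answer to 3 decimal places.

Per-100 m² balance (a = product A, b = diammonium phosphate):
K₂O: 0.095·a + 0·b = 1.8
P₂O₅: 0·a + 0.46·b = 0.36
Solving simultaneously: a = 18.9474, b = 0.782609.

18.947 kg product A, 0.783 kg diammonium phosphate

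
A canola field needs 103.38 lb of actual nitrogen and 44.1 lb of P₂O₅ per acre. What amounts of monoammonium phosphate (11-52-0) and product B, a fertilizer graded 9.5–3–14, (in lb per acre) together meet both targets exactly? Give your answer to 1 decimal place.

23.6 lb monoammonium phosphate, 1060.9 lb product B

With a, b = lb per acre of monoammonium phosphate and product B:
N: 0.11·a + 0.095·b = 103.38
P₂O₅: 0.52·a + 0.03·b = 44.1
Eliminate a: (row1) − 0.11/0.52·(row2) → 0.0886538·b = 94.0512, so b = 1060.88.
Back-substitute: a = (103.38 − 0.095·1060.88) / 0.11 = 23.603.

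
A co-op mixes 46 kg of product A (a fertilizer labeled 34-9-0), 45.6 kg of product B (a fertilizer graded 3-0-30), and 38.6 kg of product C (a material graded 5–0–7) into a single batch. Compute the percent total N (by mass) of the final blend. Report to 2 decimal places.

14.55% N

Total mass = 46 + 45.6 + 38.6 = 130.2 kg.
N mass = 34%×46 + 3%×45.6 + 5%×38.6 = 18.938 kg.
% N = 18.938 / 130.2 = 14.5453%.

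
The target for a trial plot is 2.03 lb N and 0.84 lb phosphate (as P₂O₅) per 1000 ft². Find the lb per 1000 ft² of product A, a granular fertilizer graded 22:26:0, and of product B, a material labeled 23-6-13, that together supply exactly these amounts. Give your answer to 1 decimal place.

Let a = lb of product A, b = lb of product B (per 1000 ft²).
N: 0.22·a + 0.23·b = 2.03
P₂O₅: 0.26·a + 0.06·b = 0.84
From row1: a = (2.03 − 0.23·b) / 0.22.
Into row2: 0.26·(2.03 − 0.23·b)/0.22 + 0.06·b = 0.84 → b = 7.36052, a = 1.53219.

1.5 lb product A, 7.4 lb product B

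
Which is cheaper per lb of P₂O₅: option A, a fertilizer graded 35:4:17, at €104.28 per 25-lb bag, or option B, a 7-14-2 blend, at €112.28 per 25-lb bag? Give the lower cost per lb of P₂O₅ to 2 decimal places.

option A: P₂O₅ per bag = 25 × 4% = 1 lb; cost = 104.28 / 1 = €104.2800/lb P₂O₅.
option B: P₂O₅ per bag = 25 × 14% = 3.5 lb; cost = 112.28 / 3.5 = €32.0800/lb P₂O₅.
option B is cheaper.

€32.08 per lb P₂O₅ (option B)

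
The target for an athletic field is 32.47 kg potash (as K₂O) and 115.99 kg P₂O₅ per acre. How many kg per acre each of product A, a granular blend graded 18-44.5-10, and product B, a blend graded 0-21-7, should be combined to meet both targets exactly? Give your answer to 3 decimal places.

128.138 kg product A, 280.803 kg product B

Let a = kg of product A, b = kg of product B (per acre).
K₂O: 0.1·a + 0.07·b = 32.47
P₂O₅: 0.445·a + 0.21·b = 115.99
Eliminate a: (row1) − 0.1/0.445·(row2) → 0.022809·b = 6.40483, so b = 280.80296.
Back-substitute: a = (32.47 − 0.07·280.80296) / 0.1 = 128.1379.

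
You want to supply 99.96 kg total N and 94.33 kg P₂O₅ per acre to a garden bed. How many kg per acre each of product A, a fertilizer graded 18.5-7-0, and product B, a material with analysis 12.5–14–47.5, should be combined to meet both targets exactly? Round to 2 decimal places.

Per-acre balance (a = product A, b = product B):
N: 0.185·a + 0.125·b = 99.96
P₂O₅: 0.07·a + 0.14·b = 94.33
Eliminate a: (row1) − 0.185/0.07·(row2) → -0.245·b = -149.341, so b = 609.554.
Back-substitute: a = (99.96 − 0.125·609.554) / 0.185 = 128.464.

128.46 kg product A, 609.55 kg product B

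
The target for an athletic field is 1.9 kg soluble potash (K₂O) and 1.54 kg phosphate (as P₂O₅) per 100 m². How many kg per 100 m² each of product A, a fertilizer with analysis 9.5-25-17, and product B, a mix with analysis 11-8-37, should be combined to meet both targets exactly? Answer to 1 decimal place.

Per-100 m² balance (a = product A, b = product B):
K₂O: 0.17·a + 0.37·b = 1.9
P₂O₅: 0.25·a + 0.08·b = 1.54
Solving simultaneously: a = 5.29531, b = 2.70215.

5.3 kg product A, 2.7 kg product B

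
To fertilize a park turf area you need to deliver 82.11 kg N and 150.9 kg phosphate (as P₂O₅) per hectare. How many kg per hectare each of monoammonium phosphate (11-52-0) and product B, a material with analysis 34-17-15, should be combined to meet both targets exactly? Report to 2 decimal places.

236.23 kg monoammonium phosphate, 165.07 kg product B

Per-hectare balance (a = monoammonium phosphate, b = product B):
N: 0.11·a + 0.34·b = 82.11
P₂O₅: 0.52·a + 0.17·b = 150.9
Solving simultaneously: a = 236.226, b = 165.074.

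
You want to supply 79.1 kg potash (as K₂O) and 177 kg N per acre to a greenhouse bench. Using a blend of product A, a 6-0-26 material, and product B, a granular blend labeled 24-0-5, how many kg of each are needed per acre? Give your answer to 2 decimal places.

Per-acre balance (a = product A, b = product B):
K₂O: 0.26·a + 0.05·b = 79.1
N: 0.06·a + 0.24·b = 177
Eliminate a: (row1) − 0.26/0.06·(row2) → -0.99·b = -687.9, so b = 694.848.
Back-substitute: a = (79.1 − 0.05·694.848) / 0.26 = 170.606.

170.61 kg product A, 694.85 kg product B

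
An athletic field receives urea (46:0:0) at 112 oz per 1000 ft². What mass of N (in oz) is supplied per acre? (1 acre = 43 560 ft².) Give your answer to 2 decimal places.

nitrogen per 1000 ft² = 112 × 46% = 51.52 oz.
Convert to per acre: 51.52 × 43.56 = 2244.211 oz.

2244.21 oz N per acre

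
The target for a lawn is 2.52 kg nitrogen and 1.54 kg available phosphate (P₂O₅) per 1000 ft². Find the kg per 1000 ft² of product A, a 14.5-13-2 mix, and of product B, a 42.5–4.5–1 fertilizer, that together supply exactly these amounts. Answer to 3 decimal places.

With a, b = kg per 1000 ft² of product A and product B:
N: 0.145·a + 0.425·b = 2.52
P₂O₅: 0.13·a + 0.045·b = 1.54
From row1: a = (2.52 − 0.425·b) / 0.145.
Into row2: 0.13·(2.52 − 0.425·b)/0.145 + 0.045·b = 1.54 → b = 2.14058, a = 11.1052.

11.105 kg product A, 2.141 kg product B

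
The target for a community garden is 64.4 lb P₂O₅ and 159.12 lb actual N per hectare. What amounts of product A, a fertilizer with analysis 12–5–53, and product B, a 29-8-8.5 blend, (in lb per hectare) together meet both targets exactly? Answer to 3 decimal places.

With a, b = lb per hectare of product A and product B:
P₂O₅: 0.05·a + 0.08·b = 64.4
N: 0.12·a + 0.29·b = 159.12
Eliminate a: (row1) − 0.05/0.12·(row2) → -0.0408333·b = -1.9, so b = 46.5306.
Back-substitute: a = (64.4 − 0.08·46.5306) / 0.05 = 1213.55102.

1213.551 lb product A, 46.531 lb product B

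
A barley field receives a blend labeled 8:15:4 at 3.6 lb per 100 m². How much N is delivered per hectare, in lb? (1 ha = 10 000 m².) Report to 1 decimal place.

nitrogen per 100 m² = 3.6 × 8% = 0.288 lb.
Convert to per hectare: 0.288 × 100 = 28.8 lb.

28.8 lb N per hectare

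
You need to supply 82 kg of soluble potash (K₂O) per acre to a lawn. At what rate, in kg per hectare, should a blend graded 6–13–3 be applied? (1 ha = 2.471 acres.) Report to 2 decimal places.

6754.07 kg of product per hectare

Product per acre = 82 / 3% = 2733.33 kg.
Convert to per hectare: 2733.33 × 2.471 = 6754.067 kg.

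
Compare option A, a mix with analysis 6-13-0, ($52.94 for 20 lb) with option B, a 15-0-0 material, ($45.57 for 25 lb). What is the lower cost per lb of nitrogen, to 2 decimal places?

$12.15 per lb N (option B)

option A: N per bag = 20 × 6% = 1.2 lb; cost = 52.94 / 1.2 = $44.1167/lb N.
option B: N per bag = 25 × 15% = 3.75 lb; cost = 45.57 / 3.75 = $12.1520/lb N.
option B is cheaper.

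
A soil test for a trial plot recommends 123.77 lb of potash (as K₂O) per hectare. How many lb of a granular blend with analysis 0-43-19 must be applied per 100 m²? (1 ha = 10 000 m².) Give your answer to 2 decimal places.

Product per hectare = 123.77 / 19% = 651.421 lb.
Convert to per 100 m²: 651.421 × 0.01 = 6.51421 lb.

6.51 lb of product per hundred sq m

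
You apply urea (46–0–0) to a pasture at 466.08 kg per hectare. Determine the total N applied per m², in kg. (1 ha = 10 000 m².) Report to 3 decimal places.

nitrogen per hectare = 466.08 × 46% = 214.397 kg.
Convert to per m²: 214.397 × 0.0001 = 0.0214397 kg.

0.021 kg N per sq m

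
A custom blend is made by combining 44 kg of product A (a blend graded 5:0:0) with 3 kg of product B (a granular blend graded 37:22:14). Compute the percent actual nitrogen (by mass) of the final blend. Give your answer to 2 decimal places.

Total mass = 44 + 3 = 47 kg.
N mass = 5%×44 + 37%×3 = 3.31 kg.
% N = 3.31 / 47 = 7.04255%.

7.04% N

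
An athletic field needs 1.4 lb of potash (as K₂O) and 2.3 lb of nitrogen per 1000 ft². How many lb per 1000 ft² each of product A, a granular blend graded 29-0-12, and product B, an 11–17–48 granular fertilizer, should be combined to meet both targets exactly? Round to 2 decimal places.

7.54 lb product A, 1.03 lb product B

With a, b = lb per 1000 ft² of product A and product B:
K₂O: 0.12·a + 0.48·b = 1.4
N: 0.29·a + 0.11·b = 2.3
Eliminate b: (row1) − 0.48/0.11·(row2) → -1.14545·a = -8.63636, so a = 7.53968.
Then b = (2.3 − 0.29·7.53968) / 0.11 = 1.03175.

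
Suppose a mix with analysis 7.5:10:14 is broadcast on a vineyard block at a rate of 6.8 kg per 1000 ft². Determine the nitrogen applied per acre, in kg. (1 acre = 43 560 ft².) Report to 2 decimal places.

22.22 kg N per acre

nitrogen per 1000 ft² = 6.8 × 7.5% = 0.51 kg.
Convert to per acre: 0.51 × 43.56 = 22.2156 kg.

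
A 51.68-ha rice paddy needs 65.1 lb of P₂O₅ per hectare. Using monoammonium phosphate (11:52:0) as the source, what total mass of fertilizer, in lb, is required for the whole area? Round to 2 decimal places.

6469.94 lb

Product per hectare = 65.1 / 52% = 125.192 lb.
Total product = 125.192 × 51.68 = 6469.938 lb.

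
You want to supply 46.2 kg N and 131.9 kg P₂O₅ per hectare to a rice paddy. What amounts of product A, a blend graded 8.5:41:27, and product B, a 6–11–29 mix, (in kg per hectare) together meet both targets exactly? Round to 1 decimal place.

185.7 kg product A, 506.9 kg product B

Let a = kg of product A, b = kg of product B (per hectare).
N: 0.085·a + 0.06·b = 46.2
P₂O₅: 0.41·a + 0.11·b = 131.9
Eliminate a: (row1) − 0.085/0.41·(row2) → 0.0371951·b = 18.8549, so b = 506.918.
Back-substitute: a = (46.2 − 0.06·506.918) / 0.085 = 185.705.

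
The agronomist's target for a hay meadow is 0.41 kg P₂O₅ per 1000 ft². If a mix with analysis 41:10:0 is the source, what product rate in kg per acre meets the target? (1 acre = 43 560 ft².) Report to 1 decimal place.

Product per 1000 ft² = 0.41 / 10% = 4.1 kg.
Convert to per acre: 4.1 × 43.56 = 178.596 kg.

178.6 kg of product per acre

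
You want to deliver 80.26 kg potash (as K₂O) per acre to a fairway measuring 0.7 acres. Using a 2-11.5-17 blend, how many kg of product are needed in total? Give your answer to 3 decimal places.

Product per acre = 80.26 / 17% = 472.118 kg.
Total product = 472.118 × 0.7 = 330.4824 kg.

330.482 kg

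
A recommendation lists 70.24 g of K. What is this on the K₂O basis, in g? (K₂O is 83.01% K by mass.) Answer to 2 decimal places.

K₂O = 70.24 / 0.8301 = 84.6163 g.

84.62 g K₂O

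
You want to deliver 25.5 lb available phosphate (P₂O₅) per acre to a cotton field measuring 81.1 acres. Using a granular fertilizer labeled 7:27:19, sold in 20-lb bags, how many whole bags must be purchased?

Product per acre = 25.5 / 27% = 94.4444 lb.
Total product = 94.4444 × 81.1 = 7659.44 lb.
Bags = ⌈7659.44 / 20⌉ = 383.

383 bags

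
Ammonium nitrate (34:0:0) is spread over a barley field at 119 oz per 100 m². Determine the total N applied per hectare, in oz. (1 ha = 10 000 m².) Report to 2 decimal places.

nitrogen per 100 m² = 119 × 34% = 40.46 oz.
Convert to per hectare: 40.46 × 100 = 4046 oz.

4046.00 oz N per hectare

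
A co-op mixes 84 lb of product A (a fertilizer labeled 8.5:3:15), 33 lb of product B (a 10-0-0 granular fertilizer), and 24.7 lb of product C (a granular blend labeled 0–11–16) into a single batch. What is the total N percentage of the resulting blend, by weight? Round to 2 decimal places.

Total mass = 84 + 33 + 24.7 = 141.7 lb.
N mass = 8.5%×84 + 10%×33 + 0%×24.7 = 10.44 lb.
% N = 10.44 / 141.7 = 7.36768%.

7.37% N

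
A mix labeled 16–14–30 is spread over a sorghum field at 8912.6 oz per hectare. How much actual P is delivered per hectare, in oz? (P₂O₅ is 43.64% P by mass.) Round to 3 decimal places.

P₂O₅ per hectare = 8912.6 × 14% = 1247.76 oz.
Elemental P = 1247.76 × 0.4364 = 544.5242 oz per hectare.

544.524 oz P per hectare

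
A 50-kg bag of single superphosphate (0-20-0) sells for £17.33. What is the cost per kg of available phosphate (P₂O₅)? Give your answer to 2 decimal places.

P₂O₅ in bag = 50 × 20% = 10 kg.
Cost per kg P₂O₅ = £17.33 / 10 = £1.7330.

£1.73 per kg P₂O₅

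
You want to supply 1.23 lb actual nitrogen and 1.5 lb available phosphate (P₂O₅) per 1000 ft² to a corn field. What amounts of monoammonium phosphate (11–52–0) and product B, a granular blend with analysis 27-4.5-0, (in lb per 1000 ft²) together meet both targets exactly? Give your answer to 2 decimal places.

Per-1000 ft² balance (a = monoammonium phosphate, b = product B):
N: 0.11·a + 0.27·b = 1.23
P₂O₅: 0.52·a + 0.045·b = 1.5
Solving simultaneously: a = 2.5814, b = 3.50388.

2.58 lb monoammonium phosphate, 3.50 lb product B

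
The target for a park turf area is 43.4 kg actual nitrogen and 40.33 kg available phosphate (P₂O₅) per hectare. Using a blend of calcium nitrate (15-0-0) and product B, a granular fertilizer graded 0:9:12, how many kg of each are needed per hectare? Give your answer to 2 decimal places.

289.33 kg calcium nitrate, 448.11 kg product B

Per-hectare balance (a = calcium nitrate, b = product B):
N: 0.15·a + 0·b = 43.4
P₂O₅: 0·a + 0.09·b = 40.33
Solving simultaneously: a = 289.333, b = 448.111.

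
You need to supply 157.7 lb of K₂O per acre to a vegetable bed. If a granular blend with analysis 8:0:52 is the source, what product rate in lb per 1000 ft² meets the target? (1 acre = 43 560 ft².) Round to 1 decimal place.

7.0 lb of product per thousand sq ft

Product per acre = 157.7 / 52% = 303.269 lb.
Convert to per 1000 ft²: 303.269 × 0.0229568 = 6.9621 lb.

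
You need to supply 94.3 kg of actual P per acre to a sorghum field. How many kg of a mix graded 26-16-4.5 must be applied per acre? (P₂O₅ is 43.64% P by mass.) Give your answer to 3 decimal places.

As P₂O₅: 94.3 / 0.4364 = 216.086 kg per acre.
Product per acre = 216.086 / 16% = 1350.538497 kg.

1350.538 kg of product per acre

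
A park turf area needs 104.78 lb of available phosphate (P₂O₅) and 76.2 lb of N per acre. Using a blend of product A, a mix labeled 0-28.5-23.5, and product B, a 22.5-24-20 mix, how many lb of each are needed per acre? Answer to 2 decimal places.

Per-acre balance (a = product A, b = product B):
P₂O₅: 0.285·a + 0.24·b = 104.78
N: 0·a + 0.225·b = 76.2
Solving simultaneously: a = 82.4561, b = 338.667.

82.46 lb product A, 338.67 lb product B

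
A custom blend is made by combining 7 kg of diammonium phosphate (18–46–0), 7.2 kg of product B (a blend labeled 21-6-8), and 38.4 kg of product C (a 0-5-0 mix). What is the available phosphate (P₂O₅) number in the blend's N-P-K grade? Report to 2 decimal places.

Total mass = 7 + 7.2 + 38.4 = 52.6 kg.
P₂O₅ mass = 46%×7 + 6%×7.2 + 5%×38.4 = 5.572 kg.
% P₂O₅ = 5.572 / 52.6 = 10.5932%.

10.59% P₂O₅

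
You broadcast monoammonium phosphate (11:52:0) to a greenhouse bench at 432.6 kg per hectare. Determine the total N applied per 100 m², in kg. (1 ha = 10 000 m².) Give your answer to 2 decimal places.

nitrogen per hectare = 432.6 × 11% = 47.586 kg.
Convert to per 100 m²: 47.586 × 0.01 = 0.47586 kg.

0.48 kg N per hundred sq m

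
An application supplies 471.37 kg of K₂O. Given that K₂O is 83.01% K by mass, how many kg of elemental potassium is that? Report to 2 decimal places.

K = 471.37 × 0.8301 = 391.284 kg.

391.28 kg K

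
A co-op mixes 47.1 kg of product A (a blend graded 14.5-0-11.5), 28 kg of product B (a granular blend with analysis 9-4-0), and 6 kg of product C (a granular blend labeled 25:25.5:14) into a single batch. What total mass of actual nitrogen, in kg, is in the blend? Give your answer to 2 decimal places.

N mass = 14.5%×47.1 + 9%×28 + 25%×6 = 10.8495 kg.

10.85 kg N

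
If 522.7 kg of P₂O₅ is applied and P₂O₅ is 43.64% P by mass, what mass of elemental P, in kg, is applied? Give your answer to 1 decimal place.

P = 522.7 × 0.4364 = 228.106 kg.

228.1 kg P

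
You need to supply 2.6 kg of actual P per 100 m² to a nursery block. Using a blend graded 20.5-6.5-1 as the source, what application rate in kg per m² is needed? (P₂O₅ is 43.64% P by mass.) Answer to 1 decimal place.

0.9 kg of product per sq m

As P₂O₅: 2.6 / 0.4364 = 5.95784 kg per 100 m².
Product per 100 m² = 5.95784 / 6.5% = 91.659 kg.
Convert to per m²: 91.659 × 0.01 = 0.91659 kg.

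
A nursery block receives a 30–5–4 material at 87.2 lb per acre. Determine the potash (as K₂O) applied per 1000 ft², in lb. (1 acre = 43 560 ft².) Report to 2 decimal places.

K₂O per acre = 87.2 × 4% = 3.488 lb.
Convert to per 1000 ft²: 3.488 × 0.0229568 = 0.0800735 lb.

0.08 lb K₂O per thousand sq ft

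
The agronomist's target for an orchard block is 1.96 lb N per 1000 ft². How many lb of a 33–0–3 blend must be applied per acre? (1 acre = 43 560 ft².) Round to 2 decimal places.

258.72 lb of product per acre

Product per 1000 ft² = 1.96 / 33% = 5.93939 lb.
Convert to per acre: 5.93939 × 43.56 = 258.72 lb.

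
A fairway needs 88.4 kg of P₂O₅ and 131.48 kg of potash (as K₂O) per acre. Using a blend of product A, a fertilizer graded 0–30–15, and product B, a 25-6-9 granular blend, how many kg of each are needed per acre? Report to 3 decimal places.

3.733 kg product A, 1454.667 kg product B

Let a = kg of product A, b = kg of product B (per acre).
P₂O₅: 0.3·a + 0.06·b = 88.4
K₂O: 0.15·a + 0.09·b = 131.48
From row1: a = (88.4 − 0.06·b) / 0.3.
Into row2: 0.15·(88.4 − 0.06·b)/0.3 + 0.09·b = 131.48 → b = 1454.6667, a = 3.73333.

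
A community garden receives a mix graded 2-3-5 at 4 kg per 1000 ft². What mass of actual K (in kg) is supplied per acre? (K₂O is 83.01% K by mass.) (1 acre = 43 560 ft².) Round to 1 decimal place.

7.2 kg K per acre

K₂O per 1000 ft² = 4 × 5% = 0.2 kg.
Elemental K = 0.2 × 0.8301 = 0.16602 kg per 1000 ft².
Convert to per acre: 0.16602 × 43.56 = 7.23183 kg.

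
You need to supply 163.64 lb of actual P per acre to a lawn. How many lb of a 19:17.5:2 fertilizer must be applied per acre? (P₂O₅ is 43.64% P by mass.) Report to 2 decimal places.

2142.73 lb of product per acre

As P₂O₅: 163.64 / 0.4364 = 374.977 lb per acre.
Product per acre = 374.977 / 17.5% = 2142.726 lb.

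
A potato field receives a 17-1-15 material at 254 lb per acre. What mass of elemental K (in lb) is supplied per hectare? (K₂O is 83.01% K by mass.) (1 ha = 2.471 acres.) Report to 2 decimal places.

78.15 lb K per hectare

K₂O per acre = 254 × 15% = 38.1 lb.
Elemental K = 38.1 × 0.8301 = 31.6268 lb per acre.
Convert to per hectare: 31.6268 × 2.471 = 78.1498 lb.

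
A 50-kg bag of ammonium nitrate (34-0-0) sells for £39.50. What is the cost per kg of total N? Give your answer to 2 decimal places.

£2.32 per kg N

N in bag = 50 × 34% = 17 kg.
Cost per kg N = £39.50 / 17 = £2.3235.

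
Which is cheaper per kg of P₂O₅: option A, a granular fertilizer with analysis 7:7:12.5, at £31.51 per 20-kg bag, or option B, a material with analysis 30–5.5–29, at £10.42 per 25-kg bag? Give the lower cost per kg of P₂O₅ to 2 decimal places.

£7.58 per kg P₂O₅ (option B)

option A: P₂O₅ per bag = 20 × 7% = 1.4 kg; cost = 31.51 / 1.4 = £22.5071/kg P₂O₅.
option B: P₂O₅ per bag = 25 × 5.5% = 1.375 kg; cost = 10.42 / 1.375 = £7.5782/kg P₂O₅.
option B is cheaper.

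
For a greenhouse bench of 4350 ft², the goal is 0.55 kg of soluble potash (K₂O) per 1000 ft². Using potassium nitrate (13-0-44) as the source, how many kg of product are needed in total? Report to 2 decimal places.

Product per 1000 ft² = 0.55 / 44% = 1.25 kg.
Total product = 1.25 × 4350 / 1000 = 5.4375 kg.

5.44 kg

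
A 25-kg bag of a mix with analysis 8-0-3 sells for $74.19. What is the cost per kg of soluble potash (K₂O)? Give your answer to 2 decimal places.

$98.92 per kg K₂O

K₂O in bag = 25 × 3% = 0.75 kg.
Cost per kg K₂O = $74.19 / 0.75 = $98.9200.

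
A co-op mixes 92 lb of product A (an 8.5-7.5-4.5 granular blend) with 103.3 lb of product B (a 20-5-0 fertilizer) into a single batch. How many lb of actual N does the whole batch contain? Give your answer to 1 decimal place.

N mass = 8.5%×92 + 20%×103.3 = 28.48 lb.

28.5 lb N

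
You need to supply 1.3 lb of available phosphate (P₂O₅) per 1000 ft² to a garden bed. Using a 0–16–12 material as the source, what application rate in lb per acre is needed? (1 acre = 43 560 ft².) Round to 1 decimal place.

Product per 1000 ft² = 1.3 / 16% = 8.125 lb.
Convert to per acre: 8.125 × 43.56 = 353.925 lb.

353.9 lb of product per acre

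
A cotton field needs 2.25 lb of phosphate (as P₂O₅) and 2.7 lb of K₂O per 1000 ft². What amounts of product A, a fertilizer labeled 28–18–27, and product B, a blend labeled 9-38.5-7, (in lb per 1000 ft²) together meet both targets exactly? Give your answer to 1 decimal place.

9.7 lb product A, 1.3 lb product B

Let a = lb of product A, b = lb of product B (per 1000 ft²).
P₂O₅: 0.18·a + 0.385·b = 2.25
K₂O: 0.27·a + 0.07·b = 2.7
Eliminate b: (row1) − 0.385/0.07·(row2) → -1.305·a = -12.6, so a = 9.65517.
Then b = (2.7 − 0.27·9.65517) / 0.07 = 1.33005.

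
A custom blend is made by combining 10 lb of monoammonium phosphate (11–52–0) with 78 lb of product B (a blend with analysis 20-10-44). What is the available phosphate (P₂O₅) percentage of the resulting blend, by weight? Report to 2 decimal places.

14.77% P₂O₅

Total mass = 10 + 78 = 88 lb.
P₂O₅ mass = 52%×10 + 10%×78 = 13 lb.
% P₂O₅ = 13 / 88 = 14.7727%.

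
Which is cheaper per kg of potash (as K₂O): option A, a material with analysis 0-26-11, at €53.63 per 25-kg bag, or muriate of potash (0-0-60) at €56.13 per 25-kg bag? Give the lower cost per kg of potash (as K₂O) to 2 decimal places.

option A: K₂O per bag = 25 × 11% = 2.75 kg; cost = 53.63 / 2.75 = €19.5018/kg K₂O.
muriate of potash: K₂O per bag = 25 × 60% = 15 kg; cost = 56.13 / 15 = €3.7420/kg K₂O.
muriate of potash is cheaper.

€3.74 per kg K₂O (muriate of potash)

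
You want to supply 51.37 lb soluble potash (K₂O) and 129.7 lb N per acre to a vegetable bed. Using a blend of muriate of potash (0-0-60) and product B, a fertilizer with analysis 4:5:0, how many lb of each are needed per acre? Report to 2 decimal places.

Let a = lb of muriate of potash, b = lb of product B (per acre).
K₂O: 0.6·a + 0·b = 51.37
N: 0·a + 0.04·b = 129.7
Solving simultaneously: a = 85.6167, b = 3242.5.

85.62 lb muriate of potash, 3242.50 lb product B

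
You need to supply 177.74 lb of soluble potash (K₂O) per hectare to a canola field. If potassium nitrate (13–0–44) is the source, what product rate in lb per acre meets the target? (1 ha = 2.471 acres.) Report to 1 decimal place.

163.5 lb of product per acre

Product per hectare = 177.74 / 44% = 403.955 lb.
Convert to per acre: 403.955 × 0.404694 = 163.478 lb.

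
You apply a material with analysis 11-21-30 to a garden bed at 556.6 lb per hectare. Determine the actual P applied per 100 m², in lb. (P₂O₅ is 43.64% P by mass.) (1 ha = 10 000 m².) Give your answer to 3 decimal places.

P₂O₅ per hectare = 556.6 × 21% = 116.886 lb.
Elemental P = 116.886 × 0.4364 = 51.0091 lb per hectare.
Convert to per 100 m²: 51.0091 × 0.01 = 0.510091 lb.

0.510 lb P per hundred sq m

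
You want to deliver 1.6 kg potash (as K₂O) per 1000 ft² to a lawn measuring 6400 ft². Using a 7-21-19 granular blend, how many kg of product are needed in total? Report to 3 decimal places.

53.895 kg

Product per 1000 ft² = 1.6 / 19% = 8.42105 kg.
Total product = 8.42105 × 6400 / 1000 = 53.8947 kg.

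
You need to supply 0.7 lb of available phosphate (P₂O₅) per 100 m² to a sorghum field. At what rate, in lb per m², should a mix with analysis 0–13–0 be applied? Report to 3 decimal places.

Product per 100 m² = 0.7 / 13% = 5.38462 lb.
Convert to per m²: 5.38462 × 0.01 = 0.0538462 lb.

0.054 lb of product per sq m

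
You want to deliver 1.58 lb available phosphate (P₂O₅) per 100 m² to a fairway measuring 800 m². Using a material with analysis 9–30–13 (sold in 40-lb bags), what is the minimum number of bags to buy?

Product per 100 m² = 1.58 / 30% = 5.26667 lb.
Total product = 5.26667 × 800 / 100 = 42.1333 lb.
Bags = ⌈42.1333 / 40⌉ = 2.

2 bags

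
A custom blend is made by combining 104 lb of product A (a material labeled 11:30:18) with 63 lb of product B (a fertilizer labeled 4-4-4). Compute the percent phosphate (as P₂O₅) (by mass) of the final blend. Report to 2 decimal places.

Total mass = 104 + 63 = 167 lb.
P₂O₅ mass = 30%×104 + 4%×63 = 33.72 lb.
% P₂O₅ = 33.72 / 167 = 20.1916%.

20.19% P₂O₅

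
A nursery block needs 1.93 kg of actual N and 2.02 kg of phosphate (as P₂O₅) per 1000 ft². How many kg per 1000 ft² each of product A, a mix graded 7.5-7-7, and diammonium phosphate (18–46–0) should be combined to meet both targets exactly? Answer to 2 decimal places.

23.94 kg product A, 0.75 kg diammonium phosphate

Let a = kg of product A, b = kg of diammonium phosphate (per 1000 ft²).
N: 0.075·a + 0.18·b = 1.93
P₂O₅: 0.07·a + 0.46·b = 2.02
From row1: a = (1.93 − 0.18·b) / 0.075.
Into row2: 0.07·(1.93 − 0.18·b)/0.075 + 0.46·b = 2.02 → b = 0.748858, a = 23.9361.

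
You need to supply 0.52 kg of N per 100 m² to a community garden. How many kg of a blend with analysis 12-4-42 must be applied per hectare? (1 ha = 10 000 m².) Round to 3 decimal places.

433.333 kg of product per hectare

Product per 100 m² = 0.52 / 12% = 4.33333 kg.
Convert to per hectare: 4.33333 × 100 = 433.3333 kg.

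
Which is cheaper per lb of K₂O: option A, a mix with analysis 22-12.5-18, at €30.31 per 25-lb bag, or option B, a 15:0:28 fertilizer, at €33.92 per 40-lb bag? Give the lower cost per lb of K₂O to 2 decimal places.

option A: K₂O per bag = 25 × 18% = 4.5 lb; cost = 30.31 / 4.5 = €6.7356/lb K₂O.
option B: K₂O per bag = 40 × 28% = 11.2 lb; cost = 33.92 / 11.2 = €3.0286/lb K₂O.
option B is cheaper.

€3.03 per lb K₂O (option B)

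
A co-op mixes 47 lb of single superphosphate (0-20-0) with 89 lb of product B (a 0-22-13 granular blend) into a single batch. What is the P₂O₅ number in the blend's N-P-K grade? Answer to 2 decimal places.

Total mass = 47 + 89 = 136 lb.
P₂O₅ mass = 20%×47 + 22%×89 = 28.98 lb.
% P₂O₅ = 28.98 / 136 = 21.3088%.

21.31% P₂O₅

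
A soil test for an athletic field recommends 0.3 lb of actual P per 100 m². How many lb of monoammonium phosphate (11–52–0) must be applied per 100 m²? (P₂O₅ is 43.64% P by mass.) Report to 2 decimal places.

1.32 lb of product per hundred sq m

As P₂O₅: 0.3 / 0.4364 = 0.687443 lb per 100 m².
Product per 100 m² = 0.687443 / 52% = 1.32201 lb.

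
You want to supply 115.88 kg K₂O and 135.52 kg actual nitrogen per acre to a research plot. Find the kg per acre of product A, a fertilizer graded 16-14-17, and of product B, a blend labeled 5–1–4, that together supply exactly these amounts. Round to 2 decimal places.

177.71 kg product A, 2141.71 kg product B

With a, b = kg per acre of product A and product B:
K₂O: 0.17·a + 0.04·b = 115.88
N: 0.16·a + 0.05·b = 135.52
Eliminate a: (row1) − 0.17/0.16·(row2) → -0.013125·b = -28.11, so b = 2141.714.
Back-substitute: a = (115.88 − 0.04·2141.714) / 0.17 = 177.714.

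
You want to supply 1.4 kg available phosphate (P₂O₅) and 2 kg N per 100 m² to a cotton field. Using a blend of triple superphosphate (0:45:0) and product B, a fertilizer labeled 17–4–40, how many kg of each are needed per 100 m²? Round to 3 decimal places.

Let a = kg of triple superphosphate, b = kg of product B (per 100 m²).
P₂O₅: 0.45·a + 0.04·b = 1.4
N: 0·a + 0.17·b = 2
Solving simultaneously: a = 2.06536, b = 11.7647.

2.065 kg triple superphosphate, 11.765 kg product B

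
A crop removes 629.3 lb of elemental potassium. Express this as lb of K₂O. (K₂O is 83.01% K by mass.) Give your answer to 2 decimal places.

K₂O = 629.3 / 0.8301 = 758.101 lb.

758.10 lb K₂O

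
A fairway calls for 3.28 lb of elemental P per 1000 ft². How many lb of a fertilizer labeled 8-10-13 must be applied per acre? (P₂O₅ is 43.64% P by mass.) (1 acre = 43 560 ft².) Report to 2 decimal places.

3273.99 lb of product per acre

As P₂O₅: 3.28 / 0.4364 = 7.51604 lb per 1000 ft².
Product per 1000 ft² = 7.51604 / 10% = 75.1604 lb.
Convert to per acre: 75.1604 × 43.56 = 3273.987 lb.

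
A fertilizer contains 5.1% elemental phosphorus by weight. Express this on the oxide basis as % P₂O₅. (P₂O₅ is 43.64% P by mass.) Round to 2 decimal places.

11.69% P₂O₅

%P₂O₅ = 5.1 / 0.4364 = 11.6865%.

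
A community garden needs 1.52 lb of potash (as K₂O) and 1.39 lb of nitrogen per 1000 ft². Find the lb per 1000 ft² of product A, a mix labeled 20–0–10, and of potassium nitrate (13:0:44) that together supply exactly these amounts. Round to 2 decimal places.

5.52 lb product A, 2.20 lb potassium nitrate

With a, b = lb per 1000 ft² of product A and potassium nitrate:
K₂O: 0.1·a + 0.44·b = 1.52
N: 0.2·a + 0.13·b = 1.39
From row1: a = (1.52 − 0.44·b) / 0.1.
Into row2: 0.2·(1.52 − 0.44·b)/0.1 + 0.13·b = 1.39 → b = 2.2, a = 5.52.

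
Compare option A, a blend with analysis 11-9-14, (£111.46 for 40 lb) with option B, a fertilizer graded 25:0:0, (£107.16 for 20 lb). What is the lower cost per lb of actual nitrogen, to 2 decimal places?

option A: N per bag = 40 × 11% = 4.4 lb; cost = 111.46 / 4.4 = £25.3318/lb N.
option B: N per bag = 20 × 25% = 5 lb; cost = 107.16 / 5 = £21.4320/lb N.
option B is cheaper.

£21.43 per lb N (option B)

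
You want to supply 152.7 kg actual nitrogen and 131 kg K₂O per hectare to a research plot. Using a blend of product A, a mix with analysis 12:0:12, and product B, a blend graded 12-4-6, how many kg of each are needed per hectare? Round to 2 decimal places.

With a, b = kg per hectare of product A and product B:
N: 0.12·a + 0.12·b = 152.7
K₂O: 0.12·a + 0.06·b = 131
Solving simultaneously: a = 910.833, b = 361.667.

910.83 kg product A, 361.67 kg product B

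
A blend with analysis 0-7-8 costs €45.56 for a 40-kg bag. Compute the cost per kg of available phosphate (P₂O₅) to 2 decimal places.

€16.27 per kg P₂O₅

P₂O₅ in bag = 40 × 7% = 2.8 kg.
Cost per kg P₂O₅ = €45.56 / 2.8 = €16.2714.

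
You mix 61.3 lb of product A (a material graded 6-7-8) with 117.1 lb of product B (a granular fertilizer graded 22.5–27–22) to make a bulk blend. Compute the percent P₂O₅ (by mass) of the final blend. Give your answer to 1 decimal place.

Total mass = 61.3 + 117.1 = 178.4 lb.
P₂O₅ mass = 7%×61.3 + 27%×117.1 = 35.908 lb.
% P₂O₅ = 35.908 / 178.4 = 20.1278%.

20.1% P₂O₅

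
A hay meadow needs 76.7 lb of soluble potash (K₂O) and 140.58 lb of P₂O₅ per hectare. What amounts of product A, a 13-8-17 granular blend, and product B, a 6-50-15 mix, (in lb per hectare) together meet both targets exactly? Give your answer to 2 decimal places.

Per-hectare balance (a = product A, b = product B):
K₂O: 0.17·a + 0.15·b = 76.7
P₂O₅: 0.08·a + 0.5·b = 140.58
Eliminate a: (row1) − 0.17/0.08·(row2) → -0.9125·b = -222.033, so b = 243.323.
Back-substitute: a = (76.7 − 0.15·243.323) / 0.17 = 236.479.

236.48 lb product A, 243.32 lb product B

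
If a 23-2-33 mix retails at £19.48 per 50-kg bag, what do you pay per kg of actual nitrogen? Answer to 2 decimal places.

N in bag = 50 × 23% = 11.5 kg.
Cost per kg N = £19.48 / 11.5 = £1.6939.

£1.69 per kg N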